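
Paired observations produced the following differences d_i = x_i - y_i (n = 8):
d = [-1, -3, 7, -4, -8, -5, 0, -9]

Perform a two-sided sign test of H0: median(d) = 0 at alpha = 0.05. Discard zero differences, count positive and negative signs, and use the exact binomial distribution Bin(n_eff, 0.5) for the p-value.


Step 1: Discard zero differences. Original n = 8; n_eff = number of nonzero differences = 7.
Nonzero differences (with sign): -1, -3, +7, -4, -8, -5, -9
Step 2: Count signs: positive = 1, negative = 6.
Step 3: Under H0: P(positive) = 0.5, so the number of positives S ~ Bin(7, 0.5).
Step 4: Two-sided exact p-value = sum of Bin(7,0.5) probabilities at or below the observed probability = 0.125000.
Step 5: alpha = 0.05. fail to reject H0.

n_eff = 7, pos = 1, neg = 6, p = 0.125000, fail to reject H0.


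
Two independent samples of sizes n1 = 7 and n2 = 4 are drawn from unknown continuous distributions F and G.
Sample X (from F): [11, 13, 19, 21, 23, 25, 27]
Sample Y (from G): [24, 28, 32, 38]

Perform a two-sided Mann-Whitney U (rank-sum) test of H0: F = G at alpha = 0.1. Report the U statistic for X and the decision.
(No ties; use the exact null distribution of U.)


Step 1: Combine and sort all 11 observations; assign midranks.
sorted (value, group): (11,X), (13,X), (19,X), (21,X), (23,X), (24,Y), (25,X), (27,X), (28,Y), (32,Y), (38,Y)
ranks: 11->1, 13->2, 19->3, 21->4, 23->5, 24->6, 25->7, 27->8, 28->9, 32->10, 38->11
Step 2: Rank sum for X: R1 = 1 + 2 + 3 + 4 + 5 + 7 + 8 = 30.
Step 3: U_X = R1 - n1(n1+1)/2 = 30 - 7*8/2 = 30 - 28 = 2.
       U_Y = n1*n2 - U_X = 28 - 2 = 26.
Step 4: No ties, so the exact null distribution of U (based on enumerating the C(11,7) = 330 equally likely rank assignments) gives the two-sided p-value.
Step 5: p-value = 0.024242; compare to alpha = 0.1. reject H0.

U_X = 2, p = 0.024242, reject H0 at alpha = 0.1.


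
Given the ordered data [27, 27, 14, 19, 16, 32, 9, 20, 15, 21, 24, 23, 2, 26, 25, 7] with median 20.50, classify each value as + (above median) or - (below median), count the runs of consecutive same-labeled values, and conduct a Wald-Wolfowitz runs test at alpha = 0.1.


Step 1: Compute median = 20.50; label A = above, B = below.
Labels in order: AABBBABBBAAABAAB  (n_A = 8, n_B = 8)
Step 2: Count runs R = 8.
Step 3: Under H0 (random ordering), E[R] = 2*n_A*n_B/(n_A+n_B) + 1 = 2*8*8/16 + 1 = 9.0000.
        Var[R] = 2*n_A*n_B*(2*n_A*n_B - n_A - n_B) / ((n_A+n_B)^2 * (n_A+n_B-1)) = 14336/3840 = 3.7333.
        SD[R] = 1.9322.
Step 4: Continuity-corrected z = (R + 0.5 - E[R]) / SD[R] = (8 + 0.5 - 9.0000) / 1.9322 = -0.2588.
Step 5: Two-sided p-value via normal approximation = 2*(1 - Phi(|z|)) = 0.795809.
Step 6: alpha = 0.1. fail to reject H0.

R = 8, z = -0.2588, p = 0.795809, fail to reject H0.


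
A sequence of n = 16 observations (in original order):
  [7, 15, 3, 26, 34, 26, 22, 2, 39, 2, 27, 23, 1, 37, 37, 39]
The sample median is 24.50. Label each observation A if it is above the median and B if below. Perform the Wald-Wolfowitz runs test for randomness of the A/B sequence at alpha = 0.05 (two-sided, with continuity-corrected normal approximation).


Step 1: Compute median = 24.50; label A = above, B = below.
Labels in order: BBBAAABBABABBAAA  (n_A = 8, n_B = 8)
Step 2: Count runs R = 8.
Step 3: Under H0 (random ordering), E[R] = 2*n_A*n_B/(n_A+n_B) + 1 = 2*8*8/16 + 1 = 9.0000.
        Var[R] = 2*n_A*n_B*(2*n_A*n_B - n_A - n_B) / ((n_A+n_B)^2 * (n_A+n_B-1)) = 14336/3840 = 3.7333.
        SD[R] = 1.9322.
Step 4: Continuity-corrected z = (R + 0.5 - E[R]) / SD[R] = (8 + 0.5 - 9.0000) / 1.9322 = -0.2588.
Step 5: Two-sided p-value via normal approximation = 2*(1 - Phi(|z|)) = 0.795809.
Step 6: alpha = 0.05. fail to reject H0.

R = 8, z = -0.2588, p = 0.795809, fail to reject H0.


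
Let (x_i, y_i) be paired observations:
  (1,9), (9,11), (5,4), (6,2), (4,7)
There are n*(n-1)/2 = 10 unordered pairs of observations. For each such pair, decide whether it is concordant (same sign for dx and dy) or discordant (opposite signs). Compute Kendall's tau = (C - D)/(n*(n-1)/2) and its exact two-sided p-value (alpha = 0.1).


Step 1: Enumerate the 10 unordered pairs (i,j) with i<j and classify each by sign(x_j-x_i) * sign(y_j-y_i).
  (1,2):dx=+8,dy=+2->C; (1,3):dx=+4,dy=-5->D; (1,4):dx=+5,dy=-7->D; (1,5):dx=+3,dy=-2->D
  (2,3):dx=-4,dy=-7->C; (2,4):dx=-3,dy=-9->C; (2,5):dx=-5,dy=-4->C; (3,4):dx=+1,dy=-2->D
  (3,5):dx=-1,dy=+3->D; (4,5):dx=-2,dy=+5->D
Step 2: C = 4, D = 6, total pairs = 10.
Step 3: tau = (C - D)/(n(n-1)/2) = (4 - 6)/10 = -0.200000.
Step 4: Exact two-sided p-value (enumerate n! = 120 permutations of y under H0): p = 0.816667.
Step 5: alpha = 0.1. fail to reject H0.

tau_b = -0.2000 (C=4, D=6), p = 0.816667, fail to reject H0.


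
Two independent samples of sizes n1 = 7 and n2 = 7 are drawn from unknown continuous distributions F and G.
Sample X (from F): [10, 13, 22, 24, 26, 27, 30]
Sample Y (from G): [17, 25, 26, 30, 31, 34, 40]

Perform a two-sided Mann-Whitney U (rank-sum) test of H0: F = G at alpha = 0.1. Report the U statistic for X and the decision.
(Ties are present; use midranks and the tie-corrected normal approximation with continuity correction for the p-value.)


Step 1: Combine and sort all 14 observations; assign midranks.
sorted (value, group): (10,X), (13,X), (17,Y), (22,X), (24,X), (25,Y), (26,X), (26,Y), (27,X), (30,X), (30,Y), (31,Y), (34,Y), (40,Y)
ranks: 10->1, 13->2, 17->3, 22->4, 24->5, 25->6, 26->7.5, 26->7.5, 27->9, 30->10.5, 30->10.5, 31->12, 34->13, 40->14
Step 2: Rank sum for X: R1 = 1 + 2 + 4 + 5 + 7.5 + 9 + 10.5 = 39.
Step 3: U_X = R1 - n1(n1+1)/2 = 39 - 7*8/2 = 39 - 28 = 11.
       U_Y = n1*n2 - U_X = 49 - 11 = 38.
Step 4: Ties are present, so use the tie-corrected normal approximation (with continuity correction) for the p-value.
Step 5: p-value = 0.095964; compare to alpha = 0.1. reject H0.

U_X = 11, p = 0.095964, reject H0 at alpha = 0.1.


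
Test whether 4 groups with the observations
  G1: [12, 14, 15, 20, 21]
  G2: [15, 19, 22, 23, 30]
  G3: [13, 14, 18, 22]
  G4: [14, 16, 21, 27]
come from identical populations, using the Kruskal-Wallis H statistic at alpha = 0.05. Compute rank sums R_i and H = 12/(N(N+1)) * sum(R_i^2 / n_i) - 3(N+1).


Step 1: Combine all N = 18 observations and assign midranks.
sorted (value, group, rank): (12,G1,1), (13,G3,2), (14,G1,4), (14,G3,4), (14,G4,4), (15,G1,6.5), (15,G2,6.5), (16,G4,8), (18,G3,9), (19,G2,10), (20,G1,11), (21,G1,12.5), (21,G4,12.5), (22,G2,14.5), (22,G3,14.5), (23,G2,16), (27,G4,17), (30,G2,18)
Step 2: Sum ranks within each group.
R_1 = 35 (n_1 = 5)
R_2 = 65 (n_2 = 5)
R_3 = 29.5 (n_3 = 4)
R_4 = 41.5 (n_4 = 4)
Step 3: H = 12/(N(N+1)) * sum(R_i^2/n_i) - 3(N+1)
     = 12/(18*19) * (35^2/5 + 65^2/5 + 29.5^2/4 + 41.5^2/4) - 3*19
     = 0.035088 * 1738.12 - 57
     = 3.986842.
Step 4: Ties present; correction factor C = 1 - 42/(18^3 - 18) = 0.992776. Corrected H = 3.986842 / 0.992776 = 4.015852.
Step 5: Under H0, H ~ chi^2(3); p-value = 0.259757.
Step 6: alpha = 0.05. fail to reject H0.

H = 4.0159, df = 3, p = 0.259757, fail to reject H0.


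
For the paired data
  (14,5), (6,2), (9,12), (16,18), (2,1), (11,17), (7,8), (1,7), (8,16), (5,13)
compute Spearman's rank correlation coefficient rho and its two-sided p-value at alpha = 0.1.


Step 1: Rank x and y separately (midranks; no ties here).
rank(x): 14->9, 6->4, 9->7, 16->10, 2->2, 11->8, 7->5, 1->1, 8->6, 5->3
rank(y): 5->3, 2->2, 12->6, 18->10, 1->1, 17->9, 8->5, 7->4, 16->8, 13->7
Step 2: d_i = R_x(i) - R_y(i); compute d_i^2.
  (9-3)^2=36, (4-2)^2=4, (7-6)^2=1, (10-10)^2=0, (2-1)^2=1, (8-9)^2=1, (5-5)^2=0, (1-4)^2=9, (6-8)^2=4, (3-7)^2=16
sum(d^2) = 72.
Step 3: rho = 1 - 6*72 / (10*(10^2 - 1)) = 1 - 432/990 = 0.563636.
Step 4: Under H0, t = rho * sqrt((n-2)/(1-rho^2)) = 1.9300 ~ t(8).
Step 5: Two-sided p-value from the t-distribution with 8 df = 0.089724.
Step 6: alpha = 0.1. reject H0.

rho = 0.5636, p = 0.089724, reject H0 at alpha = 0.1.


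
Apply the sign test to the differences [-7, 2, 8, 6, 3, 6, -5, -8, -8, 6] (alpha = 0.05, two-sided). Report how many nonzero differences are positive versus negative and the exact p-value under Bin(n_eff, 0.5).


Step 1: Discard zero differences. Original n = 10; n_eff = number of nonzero differences = 10.
Nonzero differences (with sign): -7, +2, +8, +6, +3, +6, -5, -8, -8, +6
Step 2: Count signs: positive = 6, negative = 4.
Step 3: Under H0: P(positive) = 0.5, so the number of positives S ~ Bin(10, 0.5).
Step 4: Two-sided exact p-value = sum of Bin(10,0.5) probabilities at or below the observed probability = 0.753906.
Step 5: alpha = 0.05. fail to reject H0.

n_eff = 10, pos = 6, neg = 4, p = 0.753906, fail to reject H0.


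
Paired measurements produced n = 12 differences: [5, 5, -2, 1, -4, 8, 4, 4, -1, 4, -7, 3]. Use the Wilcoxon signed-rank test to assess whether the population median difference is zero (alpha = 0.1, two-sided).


Step 1: Drop any zero differences (none here) and take |d_i|.
|d| = [5, 5, 2, 1, 4, 8, 4, 4, 1, 4, 7, 3]
Step 2: Midrank |d_i| (ties get averaged ranks).
ranks: |5|->9.5, |5|->9.5, |2|->3, |1|->1.5, |4|->6.5, |8|->12, |4|->6.5, |4|->6.5, |1|->1.5, |4|->6.5, |7|->11, |3|->4
Step 3: Attach original signs; sum ranks with positive sign and with negative sign.
W+ = 9.5 + 9.5 + 1.5 + 12 + 6.5 + 6.5 + 6.5 + 4 = 56
W- = 3 + 6.5 + 1.5 + 11 = 22
(Check: W+ + W- = 78 should equal n(n+1)/2 = 78.)
Step 4: Test statistic W = min(W+, W-) = 22.
Step 5: Ties in |d|, so use the tie-corrected normal approximation.
        E[W] = n(n+1)/4 = 12*13/4 = 39.
        Tie groups: |d|=1 (t=2), |d|=4 (t=4), |d|=5 (t=2); sum(t^3 - t) = 72.
        Var[W] = n(n+1)(2n+1)/24 - sum(t^3-t)/48 = 3900/24 - 72/48 = 161.
        z = (W - E[W]) / sqrt(Var[W]) = (22 - 39) / 12.6886 = -1.3398.
        Two-sided p = 2*Phi(z) = 0.180314.
Step 6: alpha = 0.1. fail to reject H0.

W+ = 56, W- = 22, W = min = 22, p = 0.180314, fail to reject H0.


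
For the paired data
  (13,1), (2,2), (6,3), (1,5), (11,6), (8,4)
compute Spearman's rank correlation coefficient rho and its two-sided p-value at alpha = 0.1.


Step 1: Rank x and y separately (midranks; no ties here).
rank(x): 13->6, 2->2, 6->3, 1->1, 11->5, 8->4
rank(y): 1->1, 2->2, 3->3, 5->5, 6->6, 4->4
Step 2: d_i = R_x(i) - R_y(i); compute d_i^2.
  (6-1)^2=25, (2-2)^2=0, (3-3)^2=0, (1-5)^2=16, (5-6)^2=1, (4-4)^2=0
sum(d^2) = 42.
Step 3: rho = 1 - 6*42 / (6*(6^2 - 1)) = 1 - 252/210 = -0.200000.
Step 4: Under H0, t = rho * sqrt((n-2)/(1-rho^2)) = -0.4082 ~ t(4).
Step 5: Two-sided p-value from the t-distribution with 4 df = 0.704000.
Step 6: alpha = 0.1. fail to reject H0.

rho = -0.2000, p = 0.704000, fail to reject H0 at alpha = 0.1.


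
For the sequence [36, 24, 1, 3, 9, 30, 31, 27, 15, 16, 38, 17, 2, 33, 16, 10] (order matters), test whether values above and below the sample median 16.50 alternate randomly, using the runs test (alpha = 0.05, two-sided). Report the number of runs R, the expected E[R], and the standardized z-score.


Step 1: Compute median = 16.50; label A = above, B = below.
Labels in order: AABBBAAABBAABABB  (n_A = 8, n_B = 8)
Step 2: Count runs R = 8.
Step 3: Under H0 (random ordering), E[R] = 2*n_A*n_B/(n_A+n_B) + 1 = 2*8*8/16 + 1 = 9.0000.
        Var[R] = 2*n_A*n_B*(2*n_A*n_B - n_A - n_B) / ((n_A+n_B)^2 * (n_A+n_B-1)) = 14336/3840 = 3.7333.
        SD[R] = 1.9322.
Step 4: Continuity-corrected z = (R + 0.5 - E[R]) / SD[R] = (8 + 0.5 - 9.0000) / 1.9322 = -0.2588.
Step 5: Two-sided p-value via normal approximation = 2*(1 - Phi(|z|)) = 0.795809.
Step 6: alpha = 0.05. fail to reject H0.

R = 8, z = -0.2588, p = 0.795809, fail to reject H0.


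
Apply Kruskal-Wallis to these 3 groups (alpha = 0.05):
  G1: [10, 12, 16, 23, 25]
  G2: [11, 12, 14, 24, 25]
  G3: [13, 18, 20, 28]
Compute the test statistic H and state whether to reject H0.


Step 1: Combine all N = 14 observations and assign midranks.
sorted (value, group, rank): (10,G1,1), (11,G2,2), (12,G1,3.5), (12,G2,3.5), (13,G3,5), (14,G2,6), (16,G1,7), (18,G3,8), (20,G3,9), (23,G1,10), (24,G2,11), (25,G1,12.5), (25,G2,12.5), (28,G3,14)
Step 2: Sum ranks within each group.
R_1 = 34 (n_1 = 5)
R_2 = 35 (n_2 = 5)
R_3 = 36 (n_3 = 4)
Step 3: H = 12/(N(N+1)) * sum(R_i^2/n_i) - 3(N+1)
     = 12/(14*15) * (34^2/5 + 35^2/5 + 36^2/4) - 3*15
     = 0.057143 * 800.2 - 45
     = 0.725714.
Step 4: Ties present; correction factor C = 1 - 12/(14^3 - 14) = 0.995604. Corrected H = 0.725714 / 0.995604 = 0.728918.
Step 5: Under H0, H ~ chi^2(2); p-value = 0.694572.
Step 6: alpha = 0.05. fail to reject H0.

H = 0.7289, df = 2, p = 0.694572, fail to reject H0.


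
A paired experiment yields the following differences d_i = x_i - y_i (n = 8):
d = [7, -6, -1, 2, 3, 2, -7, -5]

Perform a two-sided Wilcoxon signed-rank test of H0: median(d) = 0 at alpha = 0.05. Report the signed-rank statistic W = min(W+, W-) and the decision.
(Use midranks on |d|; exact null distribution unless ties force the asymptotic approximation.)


Step 1: Drop any zero differences (none here) and take |d_i|.
|d| = [7, 6, 1, 2, 3, 2, 7, 5]
Step 2: Midrank |d_i| (ties get averaged ranks).
ranks: |7|->7.5, |6|->6, |1|->1, |2|->2.5, |3|->4, |2|->2.5, |7|->7.5, |5|->5
Step 3: Attach original signs; sum ranks with positive sign and with negative sign.
W+ = 7.5 + 2.5 + 4 + 2.5 = 16.5
W- = 6 + 1 + 7.5 + 5 = 19.5
(Check: W+ + W- = 36 should equal n(n+1)/2 = 36.)
Step 4: Test statistic W = min(W+, W-) = 16.5.
Step 5: Ties in |d|, so use the tie-corrected normal approximation.
        E[W] = n(n+1)/4 = 8*9/4 = 18.
        Tie groups: |d|=2 (t=2), |d|=7 (t=2); sum(t^3 - t) = 12.
        Var[W] = n(n+1)(2n+1)/24 - sum(t^3-t)/48 = 1224/24 - 12/48 = 50.75.
        z = (W - E[W]) / sqrt(Var[W]) = (16.5 - 18) / 7.1239 = -0.2106.
        Two-sided p = 2*Phi(z) = 0.833232.
Step 6: alpha = 0.05. fail to reject H0.

W+ = 16.5, W- = 19.5, W = min = 16.5, p = 0.833232, fail to reject H0.


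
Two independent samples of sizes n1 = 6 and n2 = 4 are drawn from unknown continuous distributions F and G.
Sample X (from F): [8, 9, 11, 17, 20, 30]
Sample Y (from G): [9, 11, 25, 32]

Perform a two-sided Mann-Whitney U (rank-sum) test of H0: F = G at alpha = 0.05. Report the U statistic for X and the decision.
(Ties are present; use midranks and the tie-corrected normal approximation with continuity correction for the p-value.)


Step 1: Combine and sort all 10 observations; assign midranks.
sorted (value, group): (8,X), (9,X), (9,Y), (11,X), (11,Y), (17,X), (20,X), (25,Y), (30,X), (32,Y)
ranks: 8->1, 9->2.5, 9->2.5, 11->4.5, 11->4.5, 17->6, 20->7, 25->8, 30->9, 32->10
Step 2: Rank sum for X: R1 = 1 + 2.5 + 4.5 + 6 + 7 + 9 = 30.
Step 3: U_X = R1 - n1(n1+1)/2 = 30 - 6*7/2 = 30 - 21 = 9.
       U_Y = n1*n2 - U_X = 24 - 9 = 15.
Step 4: Ties are present, so use the tie-corrected normal approximation (with continuity correction) for the p-value.
Step 5: p-value = 0.591778; compare to alpha = 0.05. fail to reject H0.

U_X = 9, p = 0.591778, fail to reject H0 at alpha = 0.05.


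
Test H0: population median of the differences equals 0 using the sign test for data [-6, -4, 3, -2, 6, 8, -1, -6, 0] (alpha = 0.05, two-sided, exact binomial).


Step 1: Discard zero differences. Original n = 9; n_eff = number of nonzero differences = 8.
Nonzero differences (with sign): -6, -4, +3, -2, +6, +8, -1, -6
Step 2: Count signs: positive = 3, negative = 5.
Step 3: Under H0: P(positive) = 0.5, so the number of positives S ~ Bin(8, 0.5).
Step 4: Two-sided exact p-value = sum of Bin(8,0.5) probabilities at or below the observed probability = 0.726562.
Step 5: alpha = 0.05. fail to reject H0.

n_eff = 8, pos = 3, neg = 5, p = 0.726562, fail to reject H0.


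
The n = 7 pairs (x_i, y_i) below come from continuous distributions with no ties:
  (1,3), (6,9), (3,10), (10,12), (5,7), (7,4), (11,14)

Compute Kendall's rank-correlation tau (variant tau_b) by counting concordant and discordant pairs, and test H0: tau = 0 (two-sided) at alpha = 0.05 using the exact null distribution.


Step 1: Enumerate the 21 unordered pairs (i,j) with i<j and classify each by sign(x_j-x_i) * sign(y_j-y_i).
  (1,2):dx=+5,dy=+6->C; (1,3):dx=+2,dy=+7->C; (1,4):dx=+9,dy=+9->C; (1,5):dx=+4,dy=+4->C
  (1,6):dx=+6,dy=+1->C; (1,7):dx=+10,dy=+11->C; (2,3):dx=-3,dy=+1->D; (2,4):dx=+4,dy=+3->C
  (2,5):dx=-1,dy=-2->C; (2,6):dx=+1,dy=-5->D; (2,7):dx=+5,dy=+5->C; (3,4):dx=+7,dy=+2->C
  (3,5):dx=+2,dy=-3->D; (3,6):dx=+4,dy=-6->D; (3,7):dx=+8,dy=+4->C; (4,5):dx=-5,dy=-5->C
  (4,6):dx=-3,dy=-8->C; (4,7):dx=+1,dy=+2->C; (5,6):dx=+2,dy=-3->D; (5,7):dx=+6,dy=+7->C
  (6,7):dx=+4,dy=+10->C
Step 2: C = 16, D = 5, total pairs = 21.
Step 3: tau = (C - D)/(n(n-1)/2) = (16 - 5)/21 = 0.523810.
Step 4: Exact two-sided p-value (enumerate n! = 5040 permutations of y under H0): p = 0.136111.
Step 5: alpha = 0.05. fail to reject H0.

tau_b = 0.5238 (C=16, D=5), p = 0.136111, fail to reject H0.


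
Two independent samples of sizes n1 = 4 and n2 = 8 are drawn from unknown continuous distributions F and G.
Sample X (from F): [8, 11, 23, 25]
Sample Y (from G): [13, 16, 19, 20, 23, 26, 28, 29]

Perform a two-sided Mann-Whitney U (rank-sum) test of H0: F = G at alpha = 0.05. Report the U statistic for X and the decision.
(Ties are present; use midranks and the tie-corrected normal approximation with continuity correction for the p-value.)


Step 1: Combine and sort all 12 observations; assign midranks.
sorted (value, group): (8,X), (11,X), (13,Y), (16,Y), (19,Y), (20,Y), (23,X), (23,Y), (25,X), (26,Y), (28,Y), (29,Y)
ranks: 8->1, 11->2, 13->3, 16->4, 19->5, 20->6, 23->7.5, 23->7.5, 25->9, 26->10, 28->11, 29->12
Step 2: Rank sum for X: R1 = 1 + 2 + 7.5 + 9 = 19.5.
Step 3: U_X = R1 - n1(n1+1)/2 = 19.5 - 4*5/2 = 19.5 - 10 = 9.5.
       U_Y = n1*n2 - U_X = 32 - 9.5 = 22.5.
Step 4: Ties are present, so use the tie-corrected normal approximation (with continuity correction) for the p-value.
Step 5: p-value = 0.307332; compare to alpha = 0.05. fail to reject H0.

U_X = 9.5, p = 0.307332, fail to reject H0 at alpha = 0.05.


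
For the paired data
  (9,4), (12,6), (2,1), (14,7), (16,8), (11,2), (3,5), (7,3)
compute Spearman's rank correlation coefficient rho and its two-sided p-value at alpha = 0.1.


Step 1: Rank x and y separately (midranks; no ties here).
rank(x): 9->4, 12->6, 2->1, 14->7, 16->8, 11->5, 3->2, 7->3
rank(y): 4->4, 6->6, 1->1, 7->7, 8->8, 2->2, 5->5, 3->3
Step 2: d_i = R_x(i) - R_y(i); compute d_i^2.
  (4-4)^2=0, (6-6)^2=0, (1-1)^2=0, (7-7)^2=0, (8-8)^2=0, (5-2)^2=9, (2-5)^2=9, (3-3)^2=0
sum(d^2) = 18.
Step 3: rho = 1 - 6*18 / (8*(8^2 - 1)) = 1 - 108/504 = 0.785714.
Step 4: Under H0, t = rho * sqrt((n-2)/(1-rho^2)) = 3.1113 ~ t(6).
Step 5: Two-sided p-value from the t-distribution with 6 df = 0.020815.
Step 6: alpha = 0.1. reject H0.

rho = 0.7857, p = 0.020815, reject H0 at alpha = 0.1.


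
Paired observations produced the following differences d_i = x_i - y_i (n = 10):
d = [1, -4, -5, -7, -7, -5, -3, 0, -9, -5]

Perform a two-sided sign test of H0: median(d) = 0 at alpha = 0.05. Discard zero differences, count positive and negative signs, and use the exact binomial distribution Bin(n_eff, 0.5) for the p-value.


Step 1: Discard zero differences. Original n = 10; n_eff = number of nonzero differences = 9.
Nonzero differences (with sign): +1, -4, -5, -7, -7, -5, -3, -9, -5
Step 2: Count signs: positive = 1, negative = 8.
Step 3: Under H0: P(positive) = 0.5, so the number of positives S ~ Bin(9, 0.5).
Step 4: Two-sided exact p-value = sum of Bin(9,0.5) probabilities at or below the observed probability = 0.039062.
Step 5: alpha = 0.05. reject H0.

n_eff = 9, pos = 1, neg = 8, p = 0.039062, reject H0.


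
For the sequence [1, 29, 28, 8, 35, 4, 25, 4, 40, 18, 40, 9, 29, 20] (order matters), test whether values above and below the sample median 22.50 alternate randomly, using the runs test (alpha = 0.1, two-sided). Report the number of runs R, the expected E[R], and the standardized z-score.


Step 1: Compute median = 22.50; label A = above, B = below.
Labels in order: BAABABABABABAB  (n_A = 7, n_B = 7)
Step 2: Count runs R = 13.
Step 3: Under H0 (random ordering), E[R] = 2*n_A*n_B/(n_A+n_B) + 1 = 2*7*7/14 + 1 = 8.0000.
        Var[R] = 2*n_A*n_B*(2*n_A*n_B - n_A - n_B) / ((n_A+n_B)^2 * (n_A+n_B-1)) = 8232/2548 = 3.2308.
        SD[R] = 1.7974.
Step 4: Continuity-corrected z = (R - 0.5 - E[R]) / SD[R] = (13 - 0.5 - 8.0000) / 1.7974 = 2.5036.
Step 5: Two-sided p-value via normal approximation = 2*(1 - Phi(|z|)) = 0.012295.
Step 6: alpha = 0.1. reject H0.

R = 13, z = 2.5036, p = 0.012295, reject H0.


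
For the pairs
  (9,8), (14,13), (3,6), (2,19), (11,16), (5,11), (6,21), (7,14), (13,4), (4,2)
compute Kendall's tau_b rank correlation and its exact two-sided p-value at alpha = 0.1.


Step 1: Enumerate the 45 unordered pairs (i,j) with i<j and classify each by sign(x_j-x_i) * sign(y_j-y_i).
  (1,2):dx=+5,dy=+5->C; (1,3):dx=-6,dy=-2->C; (1,4):dx=-7,dy=+11->D; (1,5):dx=+2,dy=+8->C
  (1,6):dx=-4,dy=+3->D; (1,7):dx=-3,dy=+13->D; (1,8):dx=-2,dy=+6->D; (1,9):dx=+4,dy=-4->D
  (1,10):dx=-5,dy=-6->C; (2,3):dx=-11,dy=-7->C; (2,4):dx=-12,dy=+6->D; (2,5):dx=-3,dy=+3->D
  (2,6):dx=-9,dy=-2->C; (2,7):dx=-8,dy=+8->D; (2,8):dx=-7,dy=+1->D; (2,9):dx=-1,dy=-9->C
  (2,10):dx=-10,dy=-11->C; (3,4):dx=-1,dy=+13->D; (3,5):dx=+8,dy=+10->C; (3,6):dx=+2,dy=+5->C
  (3,7):dx=+3,dy=+15->C; (3,8):dx=+4,dy=+8->C; (3,9):dx=+10,dy=-2->D; (3,10):dx=+1,dy=-4->D
  (4,5):dx=+9,dy=-3->D; (4,6):dx=+3,dy=-8->D; (4,7):dx=+4,dy=+2->C; (4,8):dx=+5,dy=-5->D
  (4,9):dx=+11,dy=-15->D; (4,10):dx=+2,dy=-17->D; (5,6):dx=-6,dy=-5->C; (5,7):dx=-5,dy=+5->D
  (5,8):dx=-4,dy=-2->C; (5,9):dx=+2,dy=-12->D; (5,10):dx=-7,dy=-14->C; (6,7):dx=+1,dy=+10->C
  (6,8):dx=+2,dy=+3->C; (6,9):dx=+8,dy=-7->D; (6,10):dx=-1,dy=-9->C; (7,8):dx=+1,dy=-7->D
  (7,9):dx=+7,dy=-17->D; (7,10):dx=-2,dy=-19->C; (8,9):dx=+6,dy=-10->D; (8,10):dx=-3,dy=-12->C
  (9,10):dx=-9,dy=-2->C
Step 2: C = 22, D = 23, total pairs = 45.
Step 3: tau = (C - D)/(n(n-1)/2) = (22 - 23)/45 = -0.022222.
Step 4: Exact two-sided p-value (enumerate n! = 3628800 permutations of y under H0): p = 1.000000.
Step 5: alpha = 0.1. fail to reject H0.

tau_b = -0.0222 (C=22, D=23), p = 1.000000, fail to reject H0.


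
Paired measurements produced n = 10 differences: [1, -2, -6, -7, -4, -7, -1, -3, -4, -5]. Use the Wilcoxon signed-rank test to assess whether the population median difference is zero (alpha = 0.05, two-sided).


Step 1: Drop any zero differences (none here) and take |d_i|.
|d| = [1, 2, 6, 7, 4, 7, 1, 3, 4, 5]
Step 2: Midrank |d_i| (ties get averaged ranks).
ranks: |1|->1.5, |2|->3, |6|->8, |7|->9.5, |4|->5.5, |7|->9.5, |1|->1.5, |3|->4, |4|->5.5, |5|->7
Step 3: Attach original signs; sum ranks with positive sign and with negative sign.
W+ = 1.5 = 1.5
W- = 3 + 8 + 9.5 + 5.5 + 9.5 + 1.5 + 4 + 5.5 + 7 = 53.5
(Check: W+ + W- = 55 should equal n(n+1)/2 = 55.)
Step 4: Test statistic W = min(W+, W-) = 1.5.
Step 5: Ties in |d|, so use the tie-corrected normal approximation.
        E[W] = n(n+1)/4 = 10*11/4 = 27.5.
        Tie groups: |d|=1 (t=2), |d|=4 (t=2), |d|=7 (t=2); sum(t^3 - t) = 18.
        Var[W] = n(n+1)(2n+1)/24 - sum(t^3-t)/48 = 2310/24 - 18/48 = 95.875.
        z = (W - E[W]) / sqrt(Var[W]) = (1.5 - 27.5) / 9.7916 = -2.6553.
        Two-sided p = 2*Phi(z) = 0.007923.
Step 6: alpha = 0.05. reject H0.

W+ = 1.5, W- = 53.5, W = min = 1.5, p = 0.007923, reject H0.


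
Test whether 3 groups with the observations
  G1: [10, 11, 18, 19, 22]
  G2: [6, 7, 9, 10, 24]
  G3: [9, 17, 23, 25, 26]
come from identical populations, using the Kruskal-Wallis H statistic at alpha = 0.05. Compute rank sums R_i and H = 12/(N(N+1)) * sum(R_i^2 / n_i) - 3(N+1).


Step 1: Combine all N = 15 observations and assign midranks.
sorted (value, group, rank): (6,G2,1), (7,G2,2), (9,G2,3.5), (9,G3,3.5), (10,G1,5.5), (10,G2,5.5), (11,G1,7), (17,G3,8), (18,G1,9), (19,G1,10), (22,G1,11), (23,G3,12), (24,G2,13), (25,G3,14), (26,G3,15)
Step 2: Sum ranks within each group.
R_1 = 42.5 (n_1 = 5)
R_2 = 25 (n_2 = 5)
R_3 = 52.5 (n_3 = 5)
Step 3: H = 12/(N(N+1)) * sum(R_i^2/n_i) - 3(N+1)
     = 12/(15*16) * (42.5^2/5 + 25^2/5 + 52.5^2/5) - 3*16
     = 0.050000 * 1037.5 - 48
     = 3.875000.
Step 4: Ties present; correction factor C = 1 - 12/(15^3 - 15) = 0.996429. Corrected H = 3.875000 / 0.996429 = 3.888889.
Step 5: Under H0, H ~ chi^2(2); p-value = 0.143067.
Step 6: alpha = 0.05. fail to reject H0.

H = 3.8889, df = 2, p = 0.143067, fail to reject H0.


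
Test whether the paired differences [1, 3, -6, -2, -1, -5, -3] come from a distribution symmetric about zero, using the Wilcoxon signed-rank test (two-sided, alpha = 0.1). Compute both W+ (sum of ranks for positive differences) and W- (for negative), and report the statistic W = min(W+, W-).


Step 1: Drop any zero differences (none here) and take |d_i|.
|d| = [1, 3, 6, 2, 1, 5, 3]
Step 2: Midrank |d_i| (ties get averaged ranks).
ranks: |1|->1.5, |3|->4.5, |6|->7, |2|->3, |1|->1.5, |5|->6, |3|->4.5
Step 3: Attach original signs; sum ranks with positive sign and with negative sign.
W+ = 1.5 + 4.5 = 6
W- = 7 + 3 + 1.5 + 6 + 4.5 = 22
(Check: W+ + W- = 28 should equal n(n+1)/2 = 28.)
Step 4: Test statistic W = min(W+, W-) = 6.
Step 5: Ties in |d|, so use the tie-corrected normal approximation.
        E[W] = n(n+1)/4 = 7*8/4 = 14.
        Tie groups: |d|=1 (t=2), |d|=3 (t=2); sum(t^3 - t) = 12.
        Var[W] = n(n+1)(2n+1)/24 - sum(t^3-t)/48 = 840/24 - 12/48 = 34.75.
        z = (W - E[W]) / sqrt(Var[W]) = (6 - 14) / 5.8949 = -1.3571.
        Two-sided p = 2*Phi(z) = 0.174749.
Step 6: alpha = 0.1. fail to reject H0.

W+ = 6, W- = 22, W = min = 6, p = 0.174749, fail to reject H0.


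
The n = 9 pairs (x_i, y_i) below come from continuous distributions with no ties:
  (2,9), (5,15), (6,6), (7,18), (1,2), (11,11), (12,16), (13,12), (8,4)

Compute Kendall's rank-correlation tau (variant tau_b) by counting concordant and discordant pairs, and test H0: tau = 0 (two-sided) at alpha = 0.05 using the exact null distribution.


Step 1: Enumerate the 36 unordered pairs (i,j) with i<j and classify each by sign(x_j-x_i) * sign(y_j-y_i).
  (1,2):dx=+3,dy=+6->C; (1,3):dx=+4,dy=-3->D; (1,4):dx=+5,dy=+9->C; (1,5):dx=-1,dy=-7->C
  (1,6):dx=+9,dy=+2->C; (1,7):dx=+10,dy=+7->C; (1,8):dx=+11,dy=+3->C; (1,9):dx=+6,dy=-5->D
  (2,3):dx=+1,dy=-9->D; (2,4):dx=+2,dy=+3->C; (2,5):dx=-4,dy=-13->C; (2,6):dx=+6,dy=-4->D
  (2,7):dx=+7,dy=+1->C; (2,8):dx=+8,dy=-3->D; (2,9):dx=+3,dy=-11->D; (3,4):dx=+1,dy=+12->C
  (3,5):dx=-5,dy=-4->C; (3,6):dx=+5,dy=+5->C; (3,7):dx=+6,dy=+10->C; (3,8):dx=+7,dy=+6->C
  (3,9):dx=+2,dy=-2->D; (4,5):dx=-6,dy=-16->C; (4,6):dx=+4,dy=-7->D; (4,7):dx=+5,dy=-2->D
  (4,8):dx=+6,dy=-6->D; (4,9):dx=+1,dy=-14->D; (5,6):dx=+10,dy=+9->C; (5,7):dx=+11,dy=+14->C
  (5,8):dx=+12,dy=+10->C; (5,9):dx=+7,dy=+2->C; (6,7):dx=+1,dy=+5->C; (6,8):dx=+2,dy=+1->C
  (6,9):dx=-3,dy=-7->C; (7,8):dx=+1,dy=-4->D; (7,9):dx=-4,dy=-12->C; (8,9):dx=-5,dy=-8->C
Step 2: C = 24, D = 12, total pairs = 36.
Step 3: tau = (C - D)/(n(n-1)/2) = (24 - 12)/36 = 0.333333.
Step 4: Exact two-sided p-value (enumerate n! = 362880 permutations of y under H0): p = 0.259518.
Step 5: alpha = 0.05. fail to reject H0.

tau_b = 0.3333 (C=24, D=12), p = 0.259518, fail to reject H0.


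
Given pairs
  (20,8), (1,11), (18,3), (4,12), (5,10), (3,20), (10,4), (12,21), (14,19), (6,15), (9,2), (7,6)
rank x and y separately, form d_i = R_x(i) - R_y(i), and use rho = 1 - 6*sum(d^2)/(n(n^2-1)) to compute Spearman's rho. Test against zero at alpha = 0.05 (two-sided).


Step 1: Rank x and y separately (midranks; no ties here).
rank(x): 20->12, 1->1, 18->11, 4->3, 5->4, 3->2, 10->8, 12->9, 14->10, 6->5, 9->7, 7->6
rank(y): 8->5, 11->7, 3->2, 12->8, 10->6, 20->11, 4->3, 21->12, 19->10, 15->9, 2->1, 6->4
Step 2: d_i = R_x(i) - R_y(i); compute d_i^2.
  (12-5)^2=49, (1-7)^2=36, (11-2)^2=81, (3-8)^2=25, (4-6)^2=4, (2-11)^2=81, (8-3)^2=25, (9-12)^2=9, (10-10)^2=0, (5-9)^2=16, (7-1)^2=36, (6-4)^2=4
sum(d^2) = 366.
Step 3: rho = 1 - 6*366 / (12*(12^2 - 1)) = 1 - 2196/1716 = -0.279720.
Step 4: Under H0, t = rho * sqrt((n-2)/(1-rho^2)) = -0.9213 ~ t(10).
Step 5: Two-sided p-value from the t-distribution with 10 df = 0.378569.
Step 6: alpha = 0.05. fail to reject H0.

rho = -0.2797, p = 0.378569, fail to reject H0 at alpha = 0.05.


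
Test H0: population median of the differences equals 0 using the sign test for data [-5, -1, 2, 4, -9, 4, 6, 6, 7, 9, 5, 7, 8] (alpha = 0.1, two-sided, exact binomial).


Step 1: Discard zero differences. Original n = 13; n_eff = number of nonzero differences = 13.
Nonzero differences (with sign): -5, -1, +2, +4, -9, +4, +6, +6, +7, +9, +5, +7, +8
Step 2: Count signs: positive = 10, negative = 3.
Step 3: Under H0: P(positive) = 0.5, so the number of positives S ~ Bin(13, 0.5).
Step 4: Two-sided exact p-value = sum of Bin(13,0.5) probabilities at or below the observed probability = 0.092285.
Step 5: alpha = 0.1. reject H0.

n_eff = 13, pos = 10, neg = 3, p = 0.092285, reject H0.


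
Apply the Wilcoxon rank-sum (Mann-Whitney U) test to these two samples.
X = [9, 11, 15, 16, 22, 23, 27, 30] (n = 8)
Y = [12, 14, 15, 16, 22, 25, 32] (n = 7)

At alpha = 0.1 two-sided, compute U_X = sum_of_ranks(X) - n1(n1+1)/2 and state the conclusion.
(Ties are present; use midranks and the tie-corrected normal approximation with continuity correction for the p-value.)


Step 1: Combine and sort all 15 observations; assign midranks.
sorted (value, group): (9,X), (11,X), (12,Y), (14,Y), (15,X), (15,Y), (16,X), (16,Y), (22,X), (22,Y), (23,X), (25,Y), (27,X), (30,X), (32,Y)
ranks: 9->1, 11->2, 12->3, 14->4, 15->5.5, 15->5.5, 16->7.5, 16->7.5, 22->9.5, 22->9.5, 23->11, 25->12, 27->13, 30->14, 32->15
Step 2: Rank sum for X: R1 = 1 + 2 + 5.5 + 7.5 + 9.5 + 11 + 13 + 14 = 63.5.
Step 3: U_X = R1 - n1(n1+1)/2 = 63.5 - 8*9/2 = 63.5 - 36 = 27.5.
       U_Y = n1*n2 - U_X = 56 - 27.5 = 28.5.
Step 4: Ties are present, so use the tie-corrected normal approximation (with continuity correction) for the p-value.
Step 5: p-value = 1.000000; compare to alpha = 0.1. fail to reject H0.

U_X = 27.5, p = 1.000000, fail to reject H0 at alpha = 0.1.


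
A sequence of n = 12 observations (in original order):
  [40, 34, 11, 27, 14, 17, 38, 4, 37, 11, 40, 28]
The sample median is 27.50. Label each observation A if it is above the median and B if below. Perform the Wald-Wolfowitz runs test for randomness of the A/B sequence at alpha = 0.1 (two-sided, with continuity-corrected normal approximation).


Step 1: Compute median = 27.50; label A = above, B = below.
Labels in order: AABBBBABABAA  (n_A = 6, n_B = 6)
Step 2: Count runs R = 7.
Step 3: Under H0 (random ordering), E[R] = 2*n_A*n_B/(n_A+n_B) + 1 = 2*6*6/12 + 1 = 7.0000.
        Var[R] = 2*n_A*n_B*(2*n_A*n_B - n_A - n_B) / ((n_A+n_B)^2 * (n_A+n_B-1)) = 4320/1584 = 2.7273.
        SD[R] = 1.6514.
Step 4: R = E[R], so z = 0 with no continuity correction.
Step 5: Two-sided p-value via normal approximation = 2*(1 - Phi(|z|)) = 1.000000.
Step 6: alpha = 0.1. fail to reject H0.

R = 7, z = 0.0000, p = 1.000000, fail to reject H0.


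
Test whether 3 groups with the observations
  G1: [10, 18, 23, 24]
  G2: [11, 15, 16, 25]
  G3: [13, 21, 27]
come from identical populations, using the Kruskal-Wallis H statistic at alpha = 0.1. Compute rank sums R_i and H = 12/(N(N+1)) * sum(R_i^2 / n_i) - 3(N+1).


Step 1: Combine all N = 11 observations and assign midranks.
sorted (value, group, rank): (10,G1,1), (11,G2,2), (13,G3,3), (15,G2,4), (16,G2,5), (18,G1,6), (21,G3,7), (23,G1,8), (24,G1,9), (25,G2,10), (27,G3,11)
Step 2: Sum ranks within each group.
R_1 = 24 (n_1 = 4)
R_2 = 21 (n_2 = 4)
R_3 = 21 (n_3 = 3)
Step 3: H = 12/(N(N+1)) * sum(R_i^2/n_i) - 3(N+1)
     = 12/(11*12) * (24^2/4 + 21^2/4 + 21^2/3) - 3*12
     = 0.090909 * 401.25 - 36
     = 0.477273.
Step 4: No ties, so H is used without correction.
Step 5: Under H0, H ~ chi^2(2); p-value = 0.787701.
Step 6: alpha = 0.1. fail to reject H0.

H = 0.4773, df = 2, p = 0.787701, fail to reject H0.


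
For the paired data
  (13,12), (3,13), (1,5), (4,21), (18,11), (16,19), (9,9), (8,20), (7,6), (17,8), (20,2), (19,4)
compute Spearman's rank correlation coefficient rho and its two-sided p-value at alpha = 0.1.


Step 1: Rank x and y separately (midranks; no ties here).
rank(x): 13->7, 3->2, 1->1, 4->3, 18->10, 16->8, 9->6, 8->5, 7->4, 17->9, 20->12, 19->11
rank(y): 12->8, 13->9, 5->3, 21->12, 11->7, 19->10, 9->6, 20->11, 6->4, 8->5, 2->1, 4->2
Step 2: d_i = R_x(i) - R_y(i); compute d_i^2.
  (7-8)^2=1, (2-9)^2=49, (1-3)^2=4, (3-12)^2=81, (10-7)^2=9, (8-10)^2=4, (6-6)^2=0, (5-11)^2=36, (4-4)^2=0, (9-5)^2=16, (12-1)^2=121, (11-2)^2=81
sum(d^2) = 402.
Step 3: rho = 1 - 6*402 / (12*(12^2 - 1)) = 1 - 2412/1716 = -0.405594.
Step 4: Under H0, t = rho * sqrt((n-2)/(1-rho^2)) = -1.4032 ~ t(10).
Step 5: Two-sided p-value from the t-distribution with 10 df = 0.190836.
Step 6: alpha = 0.1. fail to reject H0.

rho = -0.4056, p = 0.190836, fail to reject H0 at alpha = 0.1.


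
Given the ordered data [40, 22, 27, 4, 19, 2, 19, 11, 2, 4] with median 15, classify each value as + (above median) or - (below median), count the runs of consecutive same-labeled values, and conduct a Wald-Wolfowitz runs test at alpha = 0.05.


Step 1: Compute median = 15; label A = above, B = below.
Labels in order: AAABABABBB  (n_A = 5, n_B = 5)
Step 2: Count runs R = 6.
Step 3: Under H0 (random ordering), E[R] = 2*n_A*n_B/(n_A+n_B) + 1 = 2*5*5/10 + 1 = 6.0000.
        Var[R] = 2*n_A*n_B*(2*n_A*n_B - n_A - n_B) / ((n_A+n_B)^2 * (n_A+n_B-1)) = 2000/900 = 2.2222.
        SD[R] = 1.4907.
Step 4: R = E[R], so z = 0 with no continuity correction.
Step 5: Two-sided p-value via normal approximation = 2*(1 - Phi(|z|)) = 1.000000.
Step 6: alpha = 0.05. fail to reject H0.

R = 6, z = 0.0000, p = 1.000000, fail to reject H0.


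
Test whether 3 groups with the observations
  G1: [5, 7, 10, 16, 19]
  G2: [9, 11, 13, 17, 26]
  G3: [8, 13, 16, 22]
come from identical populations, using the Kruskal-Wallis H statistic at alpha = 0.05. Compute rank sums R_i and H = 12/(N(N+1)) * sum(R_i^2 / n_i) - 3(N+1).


Step 1: Combine all N = 14 observations and assign midranks.
sorted (value, group, rank): (5,G1,1), (7,G1,2), (8,G3,3), (9,G2,4), (10,G1,5), (11,G2,6), (13,G2,7.5), (13,G3,7.5), (16,G1,9.5), (16,G3,9.5), (17,G2,11), (19,G1,12), (22,G3,13), (26,G2,14)
Step 2: Sum ranks within each group.
R_1 = 29.5 (n_1 = 5)
R_2 = 42.5 (n_2 = 5)
R_3 = 33 (n_3 = 4)
Step 3: H = 12/(N(N+1)) * sum(R_i^2/n_i) - 3(N+1)
     = 12/(14*15) * (29.5^2/5 + 42.5^2/5 + 33^2/4) - 3*15
     = 0.057143 * 807.55 - 45
     = 1.145714.
Step 4: Ties present; correction factor C = 1 - 12/(14^3 - 14) = 0.995604. Corrected H = 1.145714 / 0.995604 = 1.150773.
Step 5: Under H0, H ~ chi^2(2); p-value = 0.562488.
Step 6: alpha = 0.05. fail to reject H0.

H = 1.1508, df = 2, p = 0.562488, fail to reject H0.


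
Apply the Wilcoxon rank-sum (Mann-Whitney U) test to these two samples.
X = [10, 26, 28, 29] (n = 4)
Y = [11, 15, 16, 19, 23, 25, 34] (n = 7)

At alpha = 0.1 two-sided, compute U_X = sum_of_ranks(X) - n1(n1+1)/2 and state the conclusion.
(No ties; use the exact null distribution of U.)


Step 1: Combine and sort all 11 observations; assign midranks.
sorted (value, group): (10,X), (11,Y), (15,Y), (16,Y), (19,Y), (23,Y), (25,Y), (26,X), (28,X), (29,X), (34,Y)
ranks: 10->1, 11->2, 15->3, 16->4, 19->5, 23->6, 25->7, 26->8, 28->9, 29->10, 34->11
Step 2: Rank sum for X: R1 = 1 + 8 + 9 + 10 = 28.
Step 3: U_X = R1 - n1(n1+1)/2 = 28 - 4*5/2 = 28 - 10 = 18.
       U_Y = n1*n2 - U_X = 28 - 18 = 10.
Step 4: No ties, so the exact null distribution of U (based on enumerating the C(11,4) = 330 equally likely rank assignments) gives the two-sided p-value.
Step 5: p-value = 0.527273; compare to alpha = 0.1. fail to reject H0.

U_X = 18, p = 0.527273, fail to reject H0 at alpha = 0.1.


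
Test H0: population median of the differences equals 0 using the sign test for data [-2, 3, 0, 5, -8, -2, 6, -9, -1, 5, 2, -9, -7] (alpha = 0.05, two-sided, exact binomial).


Step 1: Discard zero differences. Original n = 13; n_eff = number of nonzero differences = 12.
Nonzero differences (with sign): -2, +3, +5, -8, -2, +6, -9, -1, +5, +2, -9, -7
Step 2: Count signs: positive = 5, negative = 7.
Step 3: Under H0: P(positive) = 0.5, so the number of positives S ~ Bin(12, 0.5).
Step 4: Two-sided exact p-value = sum of Bin(12,0.5) probabilities at or below the observed probability = 0.774414.
Step 5: alpha = 0.05. fail to reject H0.

n_eff = 12, pos = 5, neg = 7, p = 0.774414, fail to reject H0.


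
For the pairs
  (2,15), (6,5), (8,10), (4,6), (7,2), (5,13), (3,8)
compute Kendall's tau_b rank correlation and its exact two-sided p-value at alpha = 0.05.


Step 1: Enumerate the 21 unordered pairs (i,j) with i<j and classify each by sign(x_j-x_i) * sign(y_j-y_i).
  (1,2):dx=+4,dy=-10->D; (1,3):dx=+6,dy=-5->D; (1,4):dx=+2,dy=-9->D; (1,5):dx=+5,dy=-13->D
  (1,6):dx=+3,dy=-2->D; (1,7):dx=+1,dy=-7->D; (2,3):dx=+2,dy=+5->C; (2,4):dx=-2,dy=+1->D
  (2,5):dx=+1,dy=-3->D; (2,6):dx=-1,dy=+8->D; (2,7):dx=-3,dy=+3->D; (3,4):dx=-4,dy=-4->C
  (3,5):dx=-1,dy=-8->C; (3,6):dx=-3,dy=+3->D; (3,7):dx=-5,dy=-2->C; (4,5):dx=+3,dy=-4->D
  (4,6):dx=+1,dy=+7->C; (4,7):dx=-1,dy=+2->D; (5,6):dx=-2,dy=+11->D; (5,7):dx=-4,dy=+6->D
  (6,7):dx=-2,dy=-5->C
Step 2: C = 6, D = 15, total pairs = 21.
Step 3: tau = (C - D)/(n(n-1)/2) = (6 - 15)/21 = -0.428571.
Step 4: Exact two-sided p-value (enumerate n! = 5040 permutations of y under H0): p = 0.238889.
Step 5: alpha = 0.05. fail to reject H0.

tau_b = -0.4286 (C=6, D=15), p = 0.238889, fail to reject H0.


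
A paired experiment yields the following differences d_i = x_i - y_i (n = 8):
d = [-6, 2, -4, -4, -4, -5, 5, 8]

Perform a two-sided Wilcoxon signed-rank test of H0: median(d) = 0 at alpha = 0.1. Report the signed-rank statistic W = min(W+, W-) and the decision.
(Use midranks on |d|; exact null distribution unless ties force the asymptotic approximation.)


Step 1: Drop any zero differences (none here) and take |d_i|.
|d| = [6, 2, 4, 4, 4, 5, 5, 8]
Step 2: Midrank |d_i| (ties get averaged ranks).
ranks: |6|->7, |2|->1, |4|->3, |4|->3, |4|->3, |5|->5.5, |5|->5.5, |8|->8
Step 3: Attach original signs; sum ranks with positive sign and with negative sign.
W+ = 1 + 5.5 + 8 = 14.5
W- = 7 + 3 + 3 + 3 + 5.5 = 21.5
(Check: W+ + W- = 36 should equal n(n+1)/2 = 36.)
Step 4: Test statistic W = min(W+, W-) = 14.5.
Step 5: Ties in |d|, so use the tie-corrected normal approximation.
        E[W] = n(n+1)/4 = 8*9/4 = 18.
        Tie groups: |d|=4 (t=3), |d|=5 (t=2); sum(t^3 - t) = 30.
        Var[W] = n(n+1)(2n+1)/24 - sum(t^3-t)/48 = 1224/24 - 30/48 = 50.375.
        z = (W - E[W]) / sqrt(Var[W]) = (14.5 - 18) / 7.0975 = -0.4931.
        Two-sided p = 2*Phi(z) = 0.621921.
Step 6: alpha = 0.1. fail to reject H0.

W+ = 14.5, W- = 21.5, W = min = 14.5, p = 0.621921, fail to reject H0.


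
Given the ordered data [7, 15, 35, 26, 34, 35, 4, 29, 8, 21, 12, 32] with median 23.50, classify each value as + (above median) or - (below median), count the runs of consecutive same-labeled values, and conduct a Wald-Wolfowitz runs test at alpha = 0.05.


Step 1: Compute median = 23.50; label A = above, B = below.
Labels in order: BBAAAABABBBA  (n_A = 6, n_B = 6)
Step 2: Count runs R = 6.
Step 3: Under H0 (random ordering), E[R] = 2*n_A*n_B/(n_A+n_B) + 1 = 2*6*6/12 + 1 = 7.0000.
        Var[R] = 2*n_A*n_B*(2*n_A*n_B - n_A - n_B) / ((n_A+n_B)^2 * (n_A+n_B-1)) = 4320/1584 = 2.7273.
        SD[R] = 1.6514.
Step 4: Continuity-corrected z = (R + 0.5 - E[R]) / SD[R] = (6 + 0.5 - 7.0000) / 1.6514 = -0.3028.
Step 5: Two-sided p-value via normal approximation = 2*(1 - Phi(|z|)) = 0.762069.
Step 6: alpha = 0.05. fail to reject H0.

R = 6, z = -0.3028, p = 0.762069, fail to reject H0.


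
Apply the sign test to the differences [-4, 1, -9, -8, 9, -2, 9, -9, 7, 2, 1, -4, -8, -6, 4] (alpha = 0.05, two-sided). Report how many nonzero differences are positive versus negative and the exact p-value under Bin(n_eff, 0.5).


Step 1: Discard zero differences. Original n = 15; n_eff = number of nonzero differences = 15.
Nonzero differences (with sign): -4, +1, -9, -8, +9, -2, +9, -9, +7, +2, +1, -4, -8, -6, +4
Step 2: Count signs: positive = 7, negative = 8.
Step 3: Under H0: P(positive) = 0.5, so the number of positives S ~ Bin(15, 0.5).
Step 4: Two-sided exact p-value = sum of Bin(15,0.5) probabilities at or below the observed probability = 1.000000.
Step 5: alpha = 0.05. fail to reject H0.

n_eff = 15, pos = 7, neg = 8, p = 1.000000, fail to reject H0.
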